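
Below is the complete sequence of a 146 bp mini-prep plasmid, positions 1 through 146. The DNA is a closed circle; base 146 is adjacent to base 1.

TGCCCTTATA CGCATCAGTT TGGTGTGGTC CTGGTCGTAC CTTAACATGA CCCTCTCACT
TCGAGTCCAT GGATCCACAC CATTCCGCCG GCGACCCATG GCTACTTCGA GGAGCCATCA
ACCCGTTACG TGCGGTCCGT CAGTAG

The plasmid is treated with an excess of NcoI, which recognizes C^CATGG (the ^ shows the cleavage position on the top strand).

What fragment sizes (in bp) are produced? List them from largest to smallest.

NcoI sites (CCATGG) start at positions 67, 96.
NcoI cuts after the first base of each site, so after positions 67, 96.
Circular molecule, 2 cuts → 2 fragments:
  68–96 → 29 bp
  97–146 then 1–67 → 50 + 67 = 117 bp
Sorted largest to smallest: 117, 29 bp.

117, 29 bp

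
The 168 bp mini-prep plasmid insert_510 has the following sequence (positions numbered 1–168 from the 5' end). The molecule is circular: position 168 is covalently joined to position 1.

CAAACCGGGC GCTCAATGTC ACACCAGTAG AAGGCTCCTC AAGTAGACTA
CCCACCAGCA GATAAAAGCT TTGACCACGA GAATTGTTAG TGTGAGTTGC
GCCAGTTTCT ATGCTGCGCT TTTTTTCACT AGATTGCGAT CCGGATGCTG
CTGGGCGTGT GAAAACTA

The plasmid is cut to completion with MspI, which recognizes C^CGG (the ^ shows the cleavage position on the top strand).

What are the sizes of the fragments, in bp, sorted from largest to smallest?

136, 32 bp

MspI sites (CCGG) start at positions 5, 141.
MspI cuts after the first base of each site, so after positions 5, 141.
Circular molecule, 2 cuts → 2 fragments:
  6–141 → 136 bp
  142–168 then 1–5 → 27 + 5 = 32 bp
Sorted largest to smallest: 136, 32 bp.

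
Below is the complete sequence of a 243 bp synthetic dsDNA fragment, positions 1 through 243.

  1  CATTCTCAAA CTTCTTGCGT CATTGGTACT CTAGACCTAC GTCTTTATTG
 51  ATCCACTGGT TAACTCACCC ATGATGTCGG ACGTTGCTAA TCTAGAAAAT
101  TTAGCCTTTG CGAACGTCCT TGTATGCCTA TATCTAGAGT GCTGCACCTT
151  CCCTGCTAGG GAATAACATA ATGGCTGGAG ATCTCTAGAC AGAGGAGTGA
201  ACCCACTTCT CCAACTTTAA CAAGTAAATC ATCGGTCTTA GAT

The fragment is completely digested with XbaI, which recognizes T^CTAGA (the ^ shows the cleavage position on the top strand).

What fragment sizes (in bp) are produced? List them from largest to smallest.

61, 59, 51, 42, 30 bp

XbaI sites (TCTAGA) start at positions 30, 91, 133, 184.
XbaI cuts after the first base of each site, so after positions 30, 91, 133, 184.
Linear molecule, 4 cuts → 5 fragments:
  1–30 → 30 bp
  31–91 → 61 bp
  92–133 → 42 bp
  134–184 → 51 bp
  185–243 → 59 bp
Sorted largest to smallest: 61, 59, 51, 42, 30 bp.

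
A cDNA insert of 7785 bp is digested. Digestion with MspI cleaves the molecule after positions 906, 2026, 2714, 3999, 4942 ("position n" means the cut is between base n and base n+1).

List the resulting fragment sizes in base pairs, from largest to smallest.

Linear molecule, 5 cuts → 6 fragments:
  906 − 0 = 906 bp
  2026 − 906 = 1120 bp
  2714 − 2026 = 688 bp
  3999 − 2714 = 1285 bp
  4942 − 3999 = 943 bp
  7785 − 4942 = 2843 bp
Sorted largest to smallest: 2843, 1285, 1120, 943, 906, 688 bp.

2843, 1285, 1120, 943, 906, 688 bp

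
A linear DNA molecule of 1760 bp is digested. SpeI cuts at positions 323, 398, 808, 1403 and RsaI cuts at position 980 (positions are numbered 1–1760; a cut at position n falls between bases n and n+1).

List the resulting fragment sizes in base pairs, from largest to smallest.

Combined cut positions (sorted): 323, 398, 808, 980, 1403.
Linear molecule, 5 cuts → 6 fragments:
  323 − 0 = 323 bp
  398 − 323 = 75 bp
  808 − 398 = 410 bp
  980 − 808 = 172 bp
  1403 − 980 = 423 bp
  1760 − 1403 = 357 bp
Sorted largest to smallest: 423, 410, 357, 323, 172, 75 bp.

423, 410, 357, 323, 172, 75 bp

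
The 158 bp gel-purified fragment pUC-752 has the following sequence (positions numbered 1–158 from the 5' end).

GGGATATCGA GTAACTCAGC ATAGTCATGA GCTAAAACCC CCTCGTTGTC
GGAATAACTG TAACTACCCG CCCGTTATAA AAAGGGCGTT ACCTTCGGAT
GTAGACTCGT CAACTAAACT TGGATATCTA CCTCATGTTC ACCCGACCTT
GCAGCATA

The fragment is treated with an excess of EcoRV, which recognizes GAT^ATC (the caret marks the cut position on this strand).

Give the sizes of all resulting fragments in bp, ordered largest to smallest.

EcoRV sites (GATATC) start at positions 3, 123.
EcoRV cuts after base 3 of each site, so after positions 5, 125.
Linear molecule, 2 cuts → 3 fragments:
  1–5 → 5 bp
  6–125 → 120 bp
  126–158 → 33 bp
Sorted largest to smallest: 120, 33, 5 bp.

120, 33, 5 bp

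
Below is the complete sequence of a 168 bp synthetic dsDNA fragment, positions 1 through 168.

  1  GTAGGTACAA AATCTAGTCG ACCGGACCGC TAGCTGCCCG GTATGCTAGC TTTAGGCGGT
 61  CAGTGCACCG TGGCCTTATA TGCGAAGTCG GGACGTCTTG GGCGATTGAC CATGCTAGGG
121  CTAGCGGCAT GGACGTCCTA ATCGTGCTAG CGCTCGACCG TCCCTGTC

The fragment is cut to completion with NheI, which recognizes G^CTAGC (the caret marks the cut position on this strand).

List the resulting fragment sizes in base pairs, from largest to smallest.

75, 29, 26, 22, 16 bp

NheI sites (GCTAGC) start at positions 29, 45, 120, 146.
NheI cuts after the first base of each site, so after positions 29, 45, 120, 146.
Linear molecule, 4 cuts → 5 fragments:
  1–29 → 29 bp
  30–45 → 16 bp
  46–120 → 75 bp
  121–146 → 26 bp
  147–168 → 22 bp
Sorted largest to smallest: 75, 29, 26, 22, 16 bp.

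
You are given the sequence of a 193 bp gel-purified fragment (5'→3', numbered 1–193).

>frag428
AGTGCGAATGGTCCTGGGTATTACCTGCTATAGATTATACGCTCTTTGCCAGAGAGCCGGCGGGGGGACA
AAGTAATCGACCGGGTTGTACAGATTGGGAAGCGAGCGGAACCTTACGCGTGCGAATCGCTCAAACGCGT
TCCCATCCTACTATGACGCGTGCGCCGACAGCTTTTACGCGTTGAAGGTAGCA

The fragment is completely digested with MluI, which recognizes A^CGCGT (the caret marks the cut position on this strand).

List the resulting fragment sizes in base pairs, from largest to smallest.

MluI sites (ACGCGT) start at positions 116, 135, 156, 177.
MluI cuts after the first base of each site, so after positions 116, 135, 156, 177.
Linear molecule, 4 cuts → 5 fragments:
  1–116 → 116 bp
  117–135 → 19 bp
  136–156 → 21 bp
  157–177 → 21 bp
  178–193 → 16 bp
Sorted largest to smallest: 116, 21, 21, 19, 16 bp.

116, 21, 21, 19, 16 bp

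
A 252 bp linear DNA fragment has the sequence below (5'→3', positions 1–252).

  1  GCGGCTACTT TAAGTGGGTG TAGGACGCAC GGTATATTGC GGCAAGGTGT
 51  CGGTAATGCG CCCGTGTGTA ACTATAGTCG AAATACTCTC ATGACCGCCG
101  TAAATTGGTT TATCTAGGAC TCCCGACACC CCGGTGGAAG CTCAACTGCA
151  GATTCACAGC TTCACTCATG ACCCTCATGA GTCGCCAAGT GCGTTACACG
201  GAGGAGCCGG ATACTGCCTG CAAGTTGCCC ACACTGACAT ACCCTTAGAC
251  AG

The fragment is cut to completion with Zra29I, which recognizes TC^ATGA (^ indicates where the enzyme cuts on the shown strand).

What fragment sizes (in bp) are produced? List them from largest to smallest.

Zra29I sites (TCATGA) start at positions 89, 166, 175.
Zra29I cuts after base 2 of each site, so after positions 90, 167, 176.
Linear molecule, 3 cuts → 4 fragments:
  1–90 → 90 bp
  91–167 → 77 bp
  168–176 → 9 bp
  177–252 → 76 bp
Sorted largest to smallest: 90, 77, 76, 9 bp.

90, 77, 76, 9 bp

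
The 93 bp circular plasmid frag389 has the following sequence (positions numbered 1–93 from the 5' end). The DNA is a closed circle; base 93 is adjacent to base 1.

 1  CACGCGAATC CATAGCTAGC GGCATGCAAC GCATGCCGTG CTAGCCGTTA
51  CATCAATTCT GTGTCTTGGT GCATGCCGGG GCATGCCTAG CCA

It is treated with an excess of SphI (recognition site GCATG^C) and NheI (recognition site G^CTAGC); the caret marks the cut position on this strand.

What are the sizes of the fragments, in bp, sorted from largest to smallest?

SphI sites (GCATGC) start at positions 22, 31, 71, 81.
SphI cuts after base 5 of each site (before the last base), so after positions 26, 35, 75, 85.
NheI sites (GCTAGC) start at positions 15, 40.
NheI cuts after the first base of each site, so after positions 15, 40.
Combined cut positions: 15, 26, 35, 40, 75, 85.
Circular molecule, 6 cuts → 6 fragments:
  16–26 → 11 bp
  27–35 → 9 bp
  36–40 → 5 bp
  41–75 → 35 bp
  76–85 → 10 bp
  86–93 then 1–15 → 8 + 15 = 23 bp
Sorted largest to smallest: 35, 23, 11, 10, 9, 5 bp.

35, 23, 11, 10, 9, 5 bp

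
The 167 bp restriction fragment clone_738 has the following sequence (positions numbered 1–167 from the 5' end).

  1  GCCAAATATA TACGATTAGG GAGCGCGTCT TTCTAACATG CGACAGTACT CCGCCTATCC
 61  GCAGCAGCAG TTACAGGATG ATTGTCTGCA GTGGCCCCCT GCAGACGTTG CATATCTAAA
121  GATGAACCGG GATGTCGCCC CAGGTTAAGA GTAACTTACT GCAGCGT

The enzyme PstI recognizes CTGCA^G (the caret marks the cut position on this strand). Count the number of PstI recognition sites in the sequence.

3

CTGCAG occurs starting at positions 86, 99, 159.
PstI cuts at 3 sites.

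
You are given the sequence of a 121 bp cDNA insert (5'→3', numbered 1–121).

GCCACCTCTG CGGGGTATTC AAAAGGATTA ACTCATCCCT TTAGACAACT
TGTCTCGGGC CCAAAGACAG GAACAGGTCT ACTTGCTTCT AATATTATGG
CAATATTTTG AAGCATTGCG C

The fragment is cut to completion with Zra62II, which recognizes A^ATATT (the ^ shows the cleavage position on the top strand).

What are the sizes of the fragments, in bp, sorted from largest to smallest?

Zra62II sites (AATATT) start at positions 91, 102.
Zra62II cuts after the first base of each site, so after positions 91, 102.
Linear molecule, 2 cuts → 3 fragments:
  1–91 → 91 bp
  92–102 → 11 bp
  103–121 → 19 bp
Sorted largest to smallest: 91, 19, 11 bp.

91, 19, 11 bp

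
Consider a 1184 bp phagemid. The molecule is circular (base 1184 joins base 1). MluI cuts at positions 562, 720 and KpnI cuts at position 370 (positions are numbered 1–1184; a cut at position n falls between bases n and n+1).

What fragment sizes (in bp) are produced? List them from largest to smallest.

834, 192, 158 bp

Combined cut positions (sorted): 370, 562, 720.
Circular molecule, 3 cuts → 3 fragments:
  562 − 370 = 192 bp
  720 − 562 = 158 bp
  wrap: 1184 − 720 + 370 = 834 bp
Sorted largest to smallest: 834, 192, 158 bp.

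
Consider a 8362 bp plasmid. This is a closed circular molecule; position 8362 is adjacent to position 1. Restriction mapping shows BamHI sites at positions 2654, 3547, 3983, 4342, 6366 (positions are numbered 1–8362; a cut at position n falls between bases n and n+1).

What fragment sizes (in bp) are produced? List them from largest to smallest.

4650, 2024, 893, 436, 359 bp

Circular molecule, 5 cuts → 5 fragments:
  3547 − 2654 = 893 bp
  3983 − 3547 = 436 bp
  4342 − 3983 = 359 bp
  6366 − 4342 = 2024 bp
  wrap: 8362 − 6366 + 2654 = 4650 bp
Sorted largest to smallest: 4650, 2024, 893, 436, 359 bp.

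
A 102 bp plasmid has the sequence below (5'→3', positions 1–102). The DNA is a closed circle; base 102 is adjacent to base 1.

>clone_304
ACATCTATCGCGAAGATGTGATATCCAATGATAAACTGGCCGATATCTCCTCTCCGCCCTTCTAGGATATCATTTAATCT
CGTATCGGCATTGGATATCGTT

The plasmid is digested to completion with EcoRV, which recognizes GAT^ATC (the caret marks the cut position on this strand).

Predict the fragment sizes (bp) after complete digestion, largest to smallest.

28, 28, 24, 22 bp

EcoRV sites (GATATC) start at positions 20, 42, 66, 94.
EcoRV cuts after base 3 of each site, so after positions 22, 44, 68, 96.
Circular molecule, 4 cuts → 4 fragments:
  23–44 → 22 bp
  45–68 → 24 bp
  69–96 → 28 bp
  97–102 then 1–22 → 6 + 22 = 28 bp
Sorted largest to smallest: 28, 28, 24, 22 bp.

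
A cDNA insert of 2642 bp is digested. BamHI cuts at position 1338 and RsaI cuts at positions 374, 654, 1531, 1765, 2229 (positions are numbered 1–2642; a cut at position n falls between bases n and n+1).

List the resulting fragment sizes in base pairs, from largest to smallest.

Combined cut positions (sorted): 374, 654, 1338, 1531, 1765, 2229.
Linear molecule, 6 cuts → 7 fragments:
  374 − 0 = 374 bp
  654 − 374 = 280 bp
  1338 − 654 = 684 bp
  1531 − 1338 = 193 bp
  1765 − 1531 = 234 bp
  2229 − 1765 = 464 bp
  2642 − 2229 = 413 bp
Sorted largest to smallest: 684, 464, 413, 374, 280, 234, 193 bp.

684, 464, 413, 374, 280, 234, 193 bp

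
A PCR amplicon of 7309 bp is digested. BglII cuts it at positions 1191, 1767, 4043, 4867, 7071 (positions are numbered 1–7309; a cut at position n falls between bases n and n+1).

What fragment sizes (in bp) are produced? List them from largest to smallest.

Linear molecule, 5 cuts → 6 fragments:
  1191 − 0 = 1191 bp
  1767 − 1191 = 576 bp
  4043 − 1767 = 2276 bp
  4867 − 4043 = 824 bp
  7071 − 4867 = 2204 bp
  7309 − 7071 = 238 bp
Sorted largest to smallest: 2276, 2204, 1191, 824, 576, 238 bp.

2276, 2204, 1191, 824, 576, 238 bp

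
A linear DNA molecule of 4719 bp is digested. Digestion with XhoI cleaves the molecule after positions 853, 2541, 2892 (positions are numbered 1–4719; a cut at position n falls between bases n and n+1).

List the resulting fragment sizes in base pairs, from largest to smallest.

1827, 1688, 853, 351 bp

Linear molecule, 3 cuts → 4 fragments:
  853 − 0 = 853 bp
  2541 − 853 = 1688 bp
  2892 − 2541 = 351 bp
  4719 − 2892 = 1827 bp
Sorted largest to smallest: 1827, 1688, 853, 351 bp.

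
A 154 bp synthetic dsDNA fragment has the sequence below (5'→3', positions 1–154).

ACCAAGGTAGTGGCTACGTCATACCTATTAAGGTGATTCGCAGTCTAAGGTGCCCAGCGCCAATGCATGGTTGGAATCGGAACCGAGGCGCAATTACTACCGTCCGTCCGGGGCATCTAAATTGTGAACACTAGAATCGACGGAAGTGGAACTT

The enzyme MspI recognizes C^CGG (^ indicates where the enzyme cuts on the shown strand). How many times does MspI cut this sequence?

CCGG occurs starting at position 108.
MspI cuts at 1 site.

1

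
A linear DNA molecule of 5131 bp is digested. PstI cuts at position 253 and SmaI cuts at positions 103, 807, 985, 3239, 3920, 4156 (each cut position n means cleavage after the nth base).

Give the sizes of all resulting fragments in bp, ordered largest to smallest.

Combined cut positions (sorted): 103, 253, 807, 985, 3239, 3920, 4156.
Linear molecule, 7 cuts → 8 fragments:
  103 − 0 = 103 bp
  253 − 103 = 150 bp
  807 − 253 = 554 bp
  985 − 807 = 178 bp
  3239 − 985 = 2254 bp
  3920 − 3239 = 681 bp
  4156 − 3920 = 236 bp
  5131 − 4156 = 975 bp
Sorted largest to smallest: 2254, 975, 681, 554, 236, 178, 150, 103 bp.

2254, 975, 681, 554, 236, 178, 150, 103 bp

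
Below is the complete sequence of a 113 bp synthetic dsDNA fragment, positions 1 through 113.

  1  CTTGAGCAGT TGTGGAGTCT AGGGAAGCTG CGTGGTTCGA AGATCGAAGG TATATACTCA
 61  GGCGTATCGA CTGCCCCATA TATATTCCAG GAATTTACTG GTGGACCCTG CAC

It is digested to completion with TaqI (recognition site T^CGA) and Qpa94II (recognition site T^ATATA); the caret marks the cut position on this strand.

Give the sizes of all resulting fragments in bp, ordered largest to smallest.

37, 34, 16, 12, 7, 7 bp

TaqI sites (TCGA) start at positions 37, 44, 67.
TaqI cuts after the first base of each site, so after positions 37, 44, 67.
Qpa94II sites (TATATA) start at positions 51, 79.
Qpa94II cuts after the first base of each site, so after positions 51, 79.
Combined cut positions: 37, 44, 51, 67, 79.
Linear molecule, 5 cuts → 6 fragments:
  1–37 → 37 bp
  38–44 → 7 bp
  45–51 → 7 bp
  52–67 → 16 bp
  68–79 → 12 bp
  80–113 → 34 bp
Sorted largest to smallest: 37, 34, 16, 12, 7, 7 bp.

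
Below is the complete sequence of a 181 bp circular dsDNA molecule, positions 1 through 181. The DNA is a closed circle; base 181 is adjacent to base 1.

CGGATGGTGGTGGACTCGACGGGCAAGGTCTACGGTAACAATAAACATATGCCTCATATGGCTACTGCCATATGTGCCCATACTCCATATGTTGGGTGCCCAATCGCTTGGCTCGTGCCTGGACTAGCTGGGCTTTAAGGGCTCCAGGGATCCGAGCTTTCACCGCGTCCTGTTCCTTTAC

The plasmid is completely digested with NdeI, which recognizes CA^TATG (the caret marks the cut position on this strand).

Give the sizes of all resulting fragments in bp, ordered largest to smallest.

NdeI sites (CATATG) start at positions 46, 55, 69, 86.
NdeI cuts after base 2 of each site, so after positions 47, 56, 70, 87.
Circular molecule, 4 cuts → 4 fragments:
  48–56 → 9 bp
  57–70 → 14 bp
  71–87 → 17 bp
  88–181 then 1–47 → 94 + 47 = 141 bp
Sorted largest to smallest: 141, 17, 14, 9 bp.

141, 17, 14, 9 bp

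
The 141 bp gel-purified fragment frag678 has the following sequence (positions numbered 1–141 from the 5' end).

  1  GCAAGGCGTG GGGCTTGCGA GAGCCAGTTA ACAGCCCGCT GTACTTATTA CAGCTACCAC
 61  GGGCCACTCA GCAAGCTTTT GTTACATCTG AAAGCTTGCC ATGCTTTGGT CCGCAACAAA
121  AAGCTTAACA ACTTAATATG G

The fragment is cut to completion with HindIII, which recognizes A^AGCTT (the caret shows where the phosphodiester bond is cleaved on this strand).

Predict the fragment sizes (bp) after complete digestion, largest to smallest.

73, 29, 20, 19 bp

HindIII sites (AAGCTT) start at positions 73, 92, 121.
HindIII cuts after the first base of each site, so after positions 73, 92, 121.
Linear molecule, 3 cuts → 4 fragments:
  1–73 → 73 bp
  74–92 → 19 bp
  93–121 → 29 bp
  122–141 → 20 bp
Sorted largest to smallest: 73, 29, 20, 19 bp.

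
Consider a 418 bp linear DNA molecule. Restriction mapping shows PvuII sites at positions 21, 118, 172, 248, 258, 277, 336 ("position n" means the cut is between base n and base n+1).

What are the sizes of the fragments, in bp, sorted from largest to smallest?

Linear molecule, 7 cuts → 8 fragments:
  21 − 0 = 21 bp
  118 − 21 = 97 bp
  172 − 118 = 54 bp
  248 − 172 = 76 bp
  258 − 248 = 10 bp
  277 − 258 = 19 bp
  336 − 277 = 59 bp
  418 − 336 = 82 bp
Sorted largest to smallest: 97, 82, 76, 59, 54, 21, 19, 10 bp.

97, 82, 76, 59, 54, 21, 19, 10 bp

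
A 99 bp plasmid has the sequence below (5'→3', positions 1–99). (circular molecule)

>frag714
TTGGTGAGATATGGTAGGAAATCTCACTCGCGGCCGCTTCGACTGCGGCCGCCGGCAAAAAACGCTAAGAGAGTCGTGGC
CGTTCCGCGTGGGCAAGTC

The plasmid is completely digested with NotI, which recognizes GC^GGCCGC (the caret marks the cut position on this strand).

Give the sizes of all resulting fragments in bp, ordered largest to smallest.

NotI sites (GCGGCCGC) start at positions 30, 45.
NotI cuts after base 2 of each site, so after positions 31, 46.
Circular molecule, 2 cuts → 2 fragments:
  32–46 → 15 bp
  47–99 then 1–31 → 53 + 31 = 84 bp
Sorted largest to smallest: 84, 15 bp.

84, 15 bp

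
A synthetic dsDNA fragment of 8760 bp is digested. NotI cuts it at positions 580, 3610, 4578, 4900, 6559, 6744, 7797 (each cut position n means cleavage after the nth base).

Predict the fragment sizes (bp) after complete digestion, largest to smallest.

Linear molecule, 7 cuts → 8 fragments:
  580 − 0 = 580 bp
  3610 − 580 = 3030 bp
  4578 − 3610 = 968 bp
  4900 − 4578 = 322 bp
  6559 − 4900 = 1659 bp
  6744 − 6559 = 185 bp
  7797 − 6744 = 1053 bp
  8760 − 7797 = 963 bp
Sorted largest to smallest: 3030, 1659, 1053, 968, 963, 580, 322, 185 bp.

3030, 1659, 1053, 968, 963, 580, 322, 185 bp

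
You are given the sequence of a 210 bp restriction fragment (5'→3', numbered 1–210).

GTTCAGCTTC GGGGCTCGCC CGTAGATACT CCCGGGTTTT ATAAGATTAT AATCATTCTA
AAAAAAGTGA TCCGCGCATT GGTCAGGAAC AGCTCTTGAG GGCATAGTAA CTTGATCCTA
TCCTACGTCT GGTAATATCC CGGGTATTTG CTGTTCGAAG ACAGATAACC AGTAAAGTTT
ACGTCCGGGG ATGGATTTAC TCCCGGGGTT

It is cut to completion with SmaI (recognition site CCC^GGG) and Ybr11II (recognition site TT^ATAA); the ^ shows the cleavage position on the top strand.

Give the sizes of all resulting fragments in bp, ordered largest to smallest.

SmaI sites (CCCGGG) start at positions 31, 139, 202.
SmaI cuts after base 3 of each site, so after positions 33, 141, 204.
Ybr11II sites (TTATAA) start at positions 39, 47.
Ybr11II cuts after base 2 of each site, so after positions 40, 48.
Combined cut positions: 33, 40, 48, 141, 204.
Linear molecule, 5 cuts → 6 fragments:
  1–33 → 33 bp
  34–40 → 7 bp
  41–48 → 8 bp
  49–141 → 93 bp
  142–204 → 63 bp
  205–210 → 6 bp
Sorted largest to smallest: 93, 63, 33, 8, 7, 6 bp.

93, 63, 33, 8, 7, 6 bp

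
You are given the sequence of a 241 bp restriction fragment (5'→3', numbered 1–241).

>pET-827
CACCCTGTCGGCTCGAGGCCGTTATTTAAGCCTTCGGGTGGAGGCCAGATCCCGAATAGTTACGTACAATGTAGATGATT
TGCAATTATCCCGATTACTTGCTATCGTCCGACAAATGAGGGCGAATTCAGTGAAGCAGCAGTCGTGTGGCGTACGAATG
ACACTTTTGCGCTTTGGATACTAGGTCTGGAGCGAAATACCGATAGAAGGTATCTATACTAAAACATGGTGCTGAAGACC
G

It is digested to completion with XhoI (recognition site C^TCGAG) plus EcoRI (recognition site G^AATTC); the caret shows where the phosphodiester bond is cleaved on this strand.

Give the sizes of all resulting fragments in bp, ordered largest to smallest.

The XhoI site (CTCGAG) starts at position 12.
XhoI cuts after the first base of each site, so after position 12.
The EcoRI site (GAATTC) starts at position 124.
EcoRI cuts after the first base of each site, so after position 124.
Combined cut positions: 12, 124.
Linear molecule, 2 cuts → 3 fragments:
  1–12 → 12 bp
  13–124 → 112 bp
  125–241 → 117 bp
Sorted largest to smallest: 117, 112, 12 bp.

117, 112, 12 bp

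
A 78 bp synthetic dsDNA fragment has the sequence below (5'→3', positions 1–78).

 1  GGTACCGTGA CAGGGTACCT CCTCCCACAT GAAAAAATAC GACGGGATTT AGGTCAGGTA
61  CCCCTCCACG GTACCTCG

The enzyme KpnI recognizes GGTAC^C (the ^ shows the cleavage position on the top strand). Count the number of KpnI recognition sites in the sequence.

4

GGTACC occurs starting at positions 1, 14, 57, 70.
KpnI cuts at 4 sites.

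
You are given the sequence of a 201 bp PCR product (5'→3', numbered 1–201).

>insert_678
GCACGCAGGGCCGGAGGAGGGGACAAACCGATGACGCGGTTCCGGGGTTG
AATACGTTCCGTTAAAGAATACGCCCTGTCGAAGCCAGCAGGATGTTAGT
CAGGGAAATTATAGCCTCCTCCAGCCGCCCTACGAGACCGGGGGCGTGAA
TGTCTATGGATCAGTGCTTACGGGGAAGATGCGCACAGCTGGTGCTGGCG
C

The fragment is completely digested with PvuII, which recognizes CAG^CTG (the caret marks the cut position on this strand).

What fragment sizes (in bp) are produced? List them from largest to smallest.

188, 13 bp

The PvuII site (CAGCTG) starts at position 186.
PvuII cuts after base 3 of each site, so after position 188.
Linear molecule, 1 cut → 2 fragments:
  1–188 → 188 bp
  189–201 → 13 bp
Sorted largest to smallest: 188, 13 bp.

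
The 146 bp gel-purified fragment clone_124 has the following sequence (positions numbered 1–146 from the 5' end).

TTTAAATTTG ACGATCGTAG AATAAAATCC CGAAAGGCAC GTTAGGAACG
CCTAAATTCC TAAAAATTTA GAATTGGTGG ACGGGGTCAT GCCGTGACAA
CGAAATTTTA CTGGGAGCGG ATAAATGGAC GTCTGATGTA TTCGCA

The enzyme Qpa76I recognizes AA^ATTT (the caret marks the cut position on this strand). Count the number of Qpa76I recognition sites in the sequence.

3

AAATTT occurs starting at positions 4, 64, 103.
Qpa76I cuts at 3 sites.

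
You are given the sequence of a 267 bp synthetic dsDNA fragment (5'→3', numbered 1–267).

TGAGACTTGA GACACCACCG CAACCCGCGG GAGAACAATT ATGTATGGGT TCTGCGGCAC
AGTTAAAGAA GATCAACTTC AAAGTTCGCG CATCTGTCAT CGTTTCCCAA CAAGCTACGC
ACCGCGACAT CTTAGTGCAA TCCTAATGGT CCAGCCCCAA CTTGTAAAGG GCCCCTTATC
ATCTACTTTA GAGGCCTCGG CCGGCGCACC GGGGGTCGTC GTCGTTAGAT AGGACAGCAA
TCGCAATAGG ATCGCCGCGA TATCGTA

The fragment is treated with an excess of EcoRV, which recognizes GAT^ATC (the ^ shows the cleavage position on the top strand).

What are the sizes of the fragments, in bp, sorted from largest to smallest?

261, 6 bp

The EcoRV site (GATATC) starts at position 259.
EcoRV cuts after base 3 of each site, so after position 261.
Linear molecule, 1 cut → 2 fragments:
  1–261 → 261 bp
  262–267 → 6 bp
Sorted largest to smallest: 261, 6 bp.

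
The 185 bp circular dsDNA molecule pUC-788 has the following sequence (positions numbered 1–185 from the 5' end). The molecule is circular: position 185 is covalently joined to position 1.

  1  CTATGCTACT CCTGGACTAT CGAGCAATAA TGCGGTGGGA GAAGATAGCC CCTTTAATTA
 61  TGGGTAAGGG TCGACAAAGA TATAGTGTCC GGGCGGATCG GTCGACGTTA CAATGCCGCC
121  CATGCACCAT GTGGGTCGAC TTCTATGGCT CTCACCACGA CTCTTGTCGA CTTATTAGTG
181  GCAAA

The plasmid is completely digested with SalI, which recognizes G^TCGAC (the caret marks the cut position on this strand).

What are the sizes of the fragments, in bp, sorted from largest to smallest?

SalI sites (GTCGAC) start at positions 70, 101, 135, 166.
SalI cuts after the first base of each site, so after positions 70, 101, 135, 166.
Circular molecule, 4 cuts → 4 fragments:
  71–101 → 31 bp
  102–135 → 34 bp
  136–166 → 31 bp
  167–185 then 1–70 → 19 + 70 = 89 bp
Sorted largest to smallest: 89, 34, 31, 31 bp.

89, 34, 31, 31 bp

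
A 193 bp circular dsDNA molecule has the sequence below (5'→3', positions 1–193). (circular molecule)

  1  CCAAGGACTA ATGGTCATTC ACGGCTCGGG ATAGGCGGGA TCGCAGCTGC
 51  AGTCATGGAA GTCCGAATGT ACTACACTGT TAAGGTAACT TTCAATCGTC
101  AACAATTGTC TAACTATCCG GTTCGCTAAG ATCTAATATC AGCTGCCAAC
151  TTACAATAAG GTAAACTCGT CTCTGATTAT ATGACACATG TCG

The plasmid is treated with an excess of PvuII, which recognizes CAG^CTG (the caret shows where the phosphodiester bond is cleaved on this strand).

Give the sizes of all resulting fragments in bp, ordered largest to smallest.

97, 96 bp

PvuII sites (CAGCTG) start at positions 44, 140.
PvuII cuts after base 3 of each site, so after positions 46, 142.
Circular molecule, 2 cuts → 2 fragments:
  47–142 → 96 bp
  143–193 then 1–46 → 51 + 46 = 97 bp
Sorted largest to smallest: 97, 96 bp.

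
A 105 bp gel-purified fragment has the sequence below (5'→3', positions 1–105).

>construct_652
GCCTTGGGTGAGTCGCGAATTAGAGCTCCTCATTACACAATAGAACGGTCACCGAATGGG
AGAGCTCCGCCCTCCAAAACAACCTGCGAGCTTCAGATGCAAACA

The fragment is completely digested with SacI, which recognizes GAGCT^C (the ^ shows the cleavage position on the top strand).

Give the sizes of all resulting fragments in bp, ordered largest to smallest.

39, 39, 27 bp

SacI sites (GAGCTC) start at positions 23, 62.
SacI cuts after base 5 of each site (before the last base), so after positions 27, 66.
Linear molecule, 2 cuts → 3 fragments:
  1–27 → 27 bp
  28–66 → 39 bp
  67–105 → 39 bp
Sorted largest to smallest: 39, 39, 27 bp.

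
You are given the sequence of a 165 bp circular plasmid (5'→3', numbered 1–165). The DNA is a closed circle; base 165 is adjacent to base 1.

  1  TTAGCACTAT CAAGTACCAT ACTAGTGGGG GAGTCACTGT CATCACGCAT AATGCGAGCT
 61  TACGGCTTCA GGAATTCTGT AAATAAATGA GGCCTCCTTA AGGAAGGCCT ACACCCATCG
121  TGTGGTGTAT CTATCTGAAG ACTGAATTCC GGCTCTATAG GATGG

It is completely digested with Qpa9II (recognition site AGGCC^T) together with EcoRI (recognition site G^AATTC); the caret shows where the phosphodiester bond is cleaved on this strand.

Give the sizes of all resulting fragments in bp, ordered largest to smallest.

Qpa9II sites (AGGCCT) start at positions 90, 105.
Qpa9II cuts after base 5 of each site (before the last base), so after positions 94, 109.
EcoRI sites (GAATTC) start at positions 72, 144.
EcoRI cuts after the first base of each site, so after positions 72, 144.
Combined cut positions: 72, 94, 109, 144.
Circular molecule, 4 cuts → 4 fragments:
  73–94 → 22 bp
  95–109 → 15 bp
  110–144 → 35 bp
  145–165 then 1–72 → 21 + 72 = 93 bp
Sorted largest to smallest: 93, 35, 22, 15 bp.

93, 35, 22, 15 bp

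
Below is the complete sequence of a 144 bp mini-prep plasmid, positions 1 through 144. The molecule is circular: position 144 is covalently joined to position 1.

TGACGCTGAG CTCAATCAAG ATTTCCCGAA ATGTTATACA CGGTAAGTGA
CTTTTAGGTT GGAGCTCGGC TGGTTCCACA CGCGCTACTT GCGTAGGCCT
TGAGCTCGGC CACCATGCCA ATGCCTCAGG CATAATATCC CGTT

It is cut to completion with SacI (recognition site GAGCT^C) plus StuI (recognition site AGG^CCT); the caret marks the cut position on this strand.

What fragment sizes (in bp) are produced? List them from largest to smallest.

SacI sites (GAGCTC) start at positions 8, 62, 102.
SacI cuts after base 5 of each site (before the last base), so after positions 12, 66, 106.
The StuI site (AGGCCT) starts at position 95.
StuI cuts after base 3 of each site, so after position 97.
Combined cut positions: 12, 66, 97, 106.
Circular molecule, 4 cuts → 4 fragments:
  13–66 → 54 bp
  67–97 → 31 bp
  98–106 → 9 bp
  107–144 then 1–12 → 38 + 12 = 50 bp
Sorted largest to smallest: 54, 50, 31, 9 bp.

54, 50, 31, 9 bp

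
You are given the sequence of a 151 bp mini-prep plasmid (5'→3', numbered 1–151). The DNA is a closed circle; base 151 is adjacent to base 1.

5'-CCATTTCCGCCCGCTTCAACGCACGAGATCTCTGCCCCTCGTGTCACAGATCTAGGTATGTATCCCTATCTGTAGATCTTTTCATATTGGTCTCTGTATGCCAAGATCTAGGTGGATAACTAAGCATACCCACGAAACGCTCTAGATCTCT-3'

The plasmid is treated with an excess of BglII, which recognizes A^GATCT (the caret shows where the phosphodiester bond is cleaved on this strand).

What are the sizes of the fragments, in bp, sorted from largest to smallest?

BglII sites (AGATCT) start at positions 26, 48, 74, 104, 144.
BglII cuts after the first base of each site, so after positions 26, 48, 74, 104, 144.
Circular molecule, 5 cuts → 5 fragments:
  27–48 → 22 bp
  49–74 → 26 bp
  75–104 → 30 bp
  105–144 → 40 bp
  145–151 then 1–26 → 7 + 26 = 33 bp
Sorted largest to smallest: 40, 33, 30, 26, 22 bp.

40, 33, 30, 26, 22 bp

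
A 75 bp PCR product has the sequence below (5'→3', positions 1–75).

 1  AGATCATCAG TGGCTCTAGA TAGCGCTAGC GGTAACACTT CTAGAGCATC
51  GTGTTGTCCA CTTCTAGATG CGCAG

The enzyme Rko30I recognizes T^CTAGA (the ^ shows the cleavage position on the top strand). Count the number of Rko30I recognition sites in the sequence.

TCTAGA occurs starting at positions 15, 40, 63.
Rko30I cuts at 3 sites.

3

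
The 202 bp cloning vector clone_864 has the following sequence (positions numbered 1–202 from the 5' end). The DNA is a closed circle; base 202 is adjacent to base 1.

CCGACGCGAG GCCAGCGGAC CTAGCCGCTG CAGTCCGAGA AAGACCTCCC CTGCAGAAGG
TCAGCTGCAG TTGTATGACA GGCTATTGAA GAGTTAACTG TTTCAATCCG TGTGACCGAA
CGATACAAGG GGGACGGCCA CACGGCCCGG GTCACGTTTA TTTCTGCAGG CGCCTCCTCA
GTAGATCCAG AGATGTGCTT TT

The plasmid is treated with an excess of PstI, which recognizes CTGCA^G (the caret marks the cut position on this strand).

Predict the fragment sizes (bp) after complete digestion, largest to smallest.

PstI sites (CTGCAG) start at positions 28, 51, 65, 164.
PstI cuts after base 5 of each site (before the last base), so after positions 32, 55, 69, 168.
Circular molecule, 4 cuts → 4 fragments:
  33–55 → 23 bp
  56–69 → 14 bp
  70–168 → 99 bp
  169–202 then 1–32 → 34 + 32 = 66 bp
Sorted largest to smallest: 99, 66, 23, 14 bp.

99, 66, 23, 14 bp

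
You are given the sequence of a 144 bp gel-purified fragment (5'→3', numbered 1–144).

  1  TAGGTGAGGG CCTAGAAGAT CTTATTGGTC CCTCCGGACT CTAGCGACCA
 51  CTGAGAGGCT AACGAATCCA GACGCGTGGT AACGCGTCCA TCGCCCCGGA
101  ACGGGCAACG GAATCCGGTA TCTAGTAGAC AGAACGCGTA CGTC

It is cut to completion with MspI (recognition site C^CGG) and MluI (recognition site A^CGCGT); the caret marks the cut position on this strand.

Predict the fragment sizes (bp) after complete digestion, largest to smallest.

MspI sites (CCGG) start at positions 34, 96, 115.
MspI cuts after the first base of each site, so after positions 34, 96, 115.
MluI sites (ACGCGT) start at positions 72, 82, 134.
MluI cuts after the first base of each site, so after positions 72, 82, 134.
Combined cut positions: 34, 72, 82, 96, 115, 134.
Linear molecule, 6 cuts → 7 fragments:
  1–34 → 34 bp
  35–72 → 38 bp
  73–82 → 10 bp
  83–96 → 14 bp
  97–115 → 19 bp
  116–134 → 19 bp
  135–144 → 10 bp
Sorted largest to smallest: 38, 34, 19, 19, 14, 10, 10 bp.

38, 34, 19, 19, 14, 10, 10 bp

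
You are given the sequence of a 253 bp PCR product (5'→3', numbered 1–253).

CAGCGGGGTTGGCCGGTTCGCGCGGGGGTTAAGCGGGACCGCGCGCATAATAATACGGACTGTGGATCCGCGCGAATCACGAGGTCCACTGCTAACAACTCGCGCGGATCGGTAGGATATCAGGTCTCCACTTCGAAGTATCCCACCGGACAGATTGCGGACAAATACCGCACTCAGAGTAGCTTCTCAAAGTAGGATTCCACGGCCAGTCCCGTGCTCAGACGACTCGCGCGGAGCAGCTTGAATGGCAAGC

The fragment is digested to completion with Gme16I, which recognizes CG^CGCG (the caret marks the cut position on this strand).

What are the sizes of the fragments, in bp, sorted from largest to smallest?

127, 32, 29, 24, 21, 20 bp

Gme16I sites (CGCGCG) start at positions 19, 40, 69, 101, 228.
Gme16I cuts after base 2 of each site, so after positions 20, 41, 70, 102, 229.
Linear molecule, 5 cuts → 6 fragments:
  1–20 → 20 bp
  21–41 → 21 bp
  42–70 → 29 bp
  71–102 → 32 bp
  103–229 → 127 bp
  230–253 → 24 bp
Sorted largest to smallest: 127, 32, 29, 24, 21, 20 bp.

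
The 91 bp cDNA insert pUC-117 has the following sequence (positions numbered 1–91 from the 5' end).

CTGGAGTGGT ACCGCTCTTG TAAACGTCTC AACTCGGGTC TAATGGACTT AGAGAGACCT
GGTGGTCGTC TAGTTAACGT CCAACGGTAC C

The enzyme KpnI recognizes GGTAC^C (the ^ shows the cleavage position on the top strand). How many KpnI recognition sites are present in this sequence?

GGTACC occurs starting at positions 8, 86.
KpnI cuts at 2 sites.

2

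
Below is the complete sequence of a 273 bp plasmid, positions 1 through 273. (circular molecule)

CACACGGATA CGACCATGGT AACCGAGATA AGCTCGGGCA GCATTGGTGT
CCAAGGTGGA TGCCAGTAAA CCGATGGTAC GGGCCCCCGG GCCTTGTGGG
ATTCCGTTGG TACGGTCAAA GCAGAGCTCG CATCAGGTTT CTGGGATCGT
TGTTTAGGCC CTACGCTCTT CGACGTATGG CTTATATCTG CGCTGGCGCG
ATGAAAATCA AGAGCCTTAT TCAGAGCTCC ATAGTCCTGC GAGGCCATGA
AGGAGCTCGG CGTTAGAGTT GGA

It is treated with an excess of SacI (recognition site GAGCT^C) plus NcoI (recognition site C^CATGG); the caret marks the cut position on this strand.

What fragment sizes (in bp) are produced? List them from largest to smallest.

SacI sites (GAGCTC) start at positions 124, 224, 253.
SacI cuts after base 5 of each site (before the last base), so after positions 128, 228, 257.
The NcoI site (CCATGG) starts at position 14.
NcoI cuts after the first base of each site, so after position 14.
Combined cut positions: 14, 128, 228, 257.
Circular molecule, 4 cuts → 4 fragments:
  15–128 → 114 bp
  129–228 → 100 bp
  229–257 → 29 bp
  258–273 then 1–14 → 16 + 14 = 30 bp
Sorted largest to smallest: 114, 100, 30, 29 bp.

114, 100, 30, 29 bp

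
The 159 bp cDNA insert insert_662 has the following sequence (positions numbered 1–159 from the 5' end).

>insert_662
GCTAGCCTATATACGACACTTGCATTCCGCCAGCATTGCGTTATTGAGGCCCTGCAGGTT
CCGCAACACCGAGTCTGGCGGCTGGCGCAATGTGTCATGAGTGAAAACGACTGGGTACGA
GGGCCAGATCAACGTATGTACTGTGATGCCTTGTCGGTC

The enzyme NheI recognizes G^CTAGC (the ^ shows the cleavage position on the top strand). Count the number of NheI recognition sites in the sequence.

1

GCTAGC occurs starting at position 1.
NheI cuts at 1 site.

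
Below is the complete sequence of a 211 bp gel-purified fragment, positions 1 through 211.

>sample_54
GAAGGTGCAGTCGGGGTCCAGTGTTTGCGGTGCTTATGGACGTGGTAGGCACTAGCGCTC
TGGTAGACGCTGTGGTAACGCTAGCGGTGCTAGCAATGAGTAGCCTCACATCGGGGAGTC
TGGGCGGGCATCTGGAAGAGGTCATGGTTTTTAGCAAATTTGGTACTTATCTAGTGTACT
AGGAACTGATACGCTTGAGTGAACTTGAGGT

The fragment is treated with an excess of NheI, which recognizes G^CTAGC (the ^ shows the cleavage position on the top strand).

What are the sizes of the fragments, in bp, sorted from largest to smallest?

NheI sites (GCTAGC) start at positions 80, 89.
NheI cuts after the first base of each site, so after positions 80, 89.
Linear molecule, 2 cuts → 3 fragments:
  1–80 → 80 bp
  81–89 → 9 bp
  90–211 → 122 bp
Sorted largest to smallest: 122, 80, 9 bp.

122, 80, 9 bp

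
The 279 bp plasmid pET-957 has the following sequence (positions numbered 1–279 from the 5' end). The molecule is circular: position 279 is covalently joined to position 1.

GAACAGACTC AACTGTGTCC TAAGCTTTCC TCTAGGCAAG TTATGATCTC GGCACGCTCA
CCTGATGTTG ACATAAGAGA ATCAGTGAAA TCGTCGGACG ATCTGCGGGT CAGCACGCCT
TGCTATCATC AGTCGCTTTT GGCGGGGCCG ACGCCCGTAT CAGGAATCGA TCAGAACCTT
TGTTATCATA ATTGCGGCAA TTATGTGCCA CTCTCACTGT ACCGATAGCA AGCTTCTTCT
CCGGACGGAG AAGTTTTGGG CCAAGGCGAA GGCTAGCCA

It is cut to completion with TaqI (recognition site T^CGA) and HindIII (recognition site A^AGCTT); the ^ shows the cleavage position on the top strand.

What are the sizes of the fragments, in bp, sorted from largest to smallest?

The TaqI site (TCGA) starts at position 167.
TaqI cuts after the first base of each site, so after position 167.
HindIII sites (AAGCTT) start at positions 22, 230.
HindIII cuts after the first base of each site, so after positions 22, 230.
Combined cut positions: 22, 167, 230.
Circular molecule, 3 cuts → 3 fragments:
  23–167 → 145 bp
  168–230 → 63 bp
  231–279 then 1–22 → 49 + 22 = 71 bp
Sorted largest to smallest: 145, 71, 63 bp.

145, 71, 63 bp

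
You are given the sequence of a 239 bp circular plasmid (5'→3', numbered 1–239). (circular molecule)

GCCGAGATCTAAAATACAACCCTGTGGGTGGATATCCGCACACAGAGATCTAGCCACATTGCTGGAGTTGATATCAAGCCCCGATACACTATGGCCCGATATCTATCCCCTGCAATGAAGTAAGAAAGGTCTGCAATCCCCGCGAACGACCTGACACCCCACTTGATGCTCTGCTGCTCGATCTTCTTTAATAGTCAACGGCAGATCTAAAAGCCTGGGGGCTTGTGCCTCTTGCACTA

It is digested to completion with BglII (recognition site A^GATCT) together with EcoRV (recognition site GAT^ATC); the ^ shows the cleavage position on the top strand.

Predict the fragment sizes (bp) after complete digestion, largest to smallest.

103, 41, 28, 28, 26, 13 bp

BglII sites (AGATCT) start at positions 5, 46, 203.
BglII cuts after the first base of each site, so after positions 5, 46, 203.
EcoRV sites (GATATC) start at positions 31, 70, 98.
EcoRV cuts after base 3 of each site, so after positions 33, 72, 100.
Combined cut positions: 5, 33, 46, 72, 100, 203.
Circular molecule, 6 cuts → 6 fragments:
  6–33 → 28 bp
  34–46 → 13 bp
  47–72 → 26 bp
  73–100 → 28 bp
  101–203 → 103 bp
  204–239 then 1–5 → 36 + 5 = 41 bp
Sorted largest to smallest: 103, 41, 28, 28, 26, 13 bp.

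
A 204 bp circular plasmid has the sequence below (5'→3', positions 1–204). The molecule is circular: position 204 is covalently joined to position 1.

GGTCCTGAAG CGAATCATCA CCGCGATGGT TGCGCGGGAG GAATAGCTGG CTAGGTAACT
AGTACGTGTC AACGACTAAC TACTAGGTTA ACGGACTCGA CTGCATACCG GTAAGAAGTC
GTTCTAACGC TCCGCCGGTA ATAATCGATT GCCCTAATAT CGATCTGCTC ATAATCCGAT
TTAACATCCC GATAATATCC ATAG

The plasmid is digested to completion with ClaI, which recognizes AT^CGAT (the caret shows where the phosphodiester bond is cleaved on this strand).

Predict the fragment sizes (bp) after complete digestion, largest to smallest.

189, 15 bp

ClaI sites (ATCGAT) start at positions 144, 159.
ClaI cuts after base 2 of each site, so after positions 145, 160.
Circular molecule, 2 cuts → 2 fragments:
  146–160 → 15 bp
  161–204 then 1–145 → 44 + 145 = 189 bp
Sorted largest to smallest: 189, 15 bp.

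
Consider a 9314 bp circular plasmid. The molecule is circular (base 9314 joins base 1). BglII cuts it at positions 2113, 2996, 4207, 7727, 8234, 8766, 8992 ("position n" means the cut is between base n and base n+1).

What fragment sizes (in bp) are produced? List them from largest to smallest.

3520, 2435, 1211, 883, 532, 507, 226 bp

Circular molecule, 7 cuts → 7 fragments:
  2996 − 2113 = 883 bp
  4207 − 2996 = 1211 bp
  7727 − 4207 = 3520 bp
  8234 − 7727 = 507 bp
  8766 − 8234 = 532 bp
  8992 − 8766 = 226 bp
  wrap: 9314 − 8992 + 2113 = 2435 bp
Sorted largest to smallest: 3520, 2435, 1211, 883, 532, 507, 226 bp.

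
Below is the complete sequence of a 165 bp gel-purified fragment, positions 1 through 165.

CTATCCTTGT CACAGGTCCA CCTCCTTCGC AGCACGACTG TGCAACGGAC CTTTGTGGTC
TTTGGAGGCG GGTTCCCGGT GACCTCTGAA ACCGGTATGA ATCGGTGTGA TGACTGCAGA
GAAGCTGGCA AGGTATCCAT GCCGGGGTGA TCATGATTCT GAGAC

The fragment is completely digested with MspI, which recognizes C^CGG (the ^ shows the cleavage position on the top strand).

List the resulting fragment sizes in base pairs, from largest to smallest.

76, 50, 23, 16 bp

MspI sites (CCGG) start at positions 76, 92, 142.
MspI cuts after the first base of each site, so after positions 76, 92, 142.
Linear molecule, 3 cuts → 4 fragments:
  1–76 → 76 bp
  77–92 → 16 bp
  93–142 → 50 bp
  143–165 → 23 bp
Sorted largest to smallest: 76, 50, 23, 16 bp.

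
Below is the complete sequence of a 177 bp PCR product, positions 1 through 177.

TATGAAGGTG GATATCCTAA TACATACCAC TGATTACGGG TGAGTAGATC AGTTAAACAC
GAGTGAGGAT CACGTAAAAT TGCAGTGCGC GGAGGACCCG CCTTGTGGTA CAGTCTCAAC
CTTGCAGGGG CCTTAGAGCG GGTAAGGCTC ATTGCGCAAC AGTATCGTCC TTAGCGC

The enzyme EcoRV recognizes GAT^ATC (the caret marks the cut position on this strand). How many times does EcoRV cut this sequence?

GATATC occurs starting at position 11.
EcoRV cuts at 1 site.

1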